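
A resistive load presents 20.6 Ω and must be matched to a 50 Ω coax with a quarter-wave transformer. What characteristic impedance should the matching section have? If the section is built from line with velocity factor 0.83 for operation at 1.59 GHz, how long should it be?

Z_qwt = √(Z_0·R_L) = √(50 × 20.6) = √1030
λ = 0.83·c/f = 0.157 m, so l = λ/4 = 0.0392 m

Z_qwt ≈ 32.1 Ω; length ≈ 3.92 cm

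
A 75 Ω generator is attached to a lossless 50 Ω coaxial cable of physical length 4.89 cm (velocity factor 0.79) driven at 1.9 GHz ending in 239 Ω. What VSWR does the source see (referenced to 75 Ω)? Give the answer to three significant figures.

λ = v/f = 0.79·c / 1.9 GHz = 0.125 m
βl = 2π·l/λ = 2π × 0.392 = 141°
tan(βl) = -0.806
Z_in = Z_0·(Z_L + jZ_0·tanβl)/(Z_0 + jZ_L·tanβl) = 24.9 + j55.6 Ω
Γ_s = (Z_in − Z_s)/(Z_in + Z_s) = (-50.1 + j55.6)/(99.9 + j55.6), |Γ_s| = 0.655
VSWR = (1 + |Γ_s|)/(1 − |Γ_s|)

VSWR ≈ 4.79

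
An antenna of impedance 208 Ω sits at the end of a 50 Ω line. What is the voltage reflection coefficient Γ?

Γ = (Z_L − Z_0)/(Z_L + Z_0) = (208 − 50)/(208 + 50) = 158/258

Γ = 0.612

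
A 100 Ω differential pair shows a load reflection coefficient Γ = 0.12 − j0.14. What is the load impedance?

Z_L = Z_0·(1 + Γ)/(1 − Γ) = 100·(1.12 − j0.14)/(0.88 + j0.14)

Z_L ≈ 122 − j35.3 Ω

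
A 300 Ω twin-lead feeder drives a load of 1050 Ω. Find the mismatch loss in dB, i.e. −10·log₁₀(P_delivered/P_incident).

Γ = (1050 − 300)/(1050 + 300) = 0.556
|Γ|² = 0.309, so P_del/P_inc = 1 − |Γ|² = 0.691
ML = −10·log₁₀(1 − |Γ|²)

mismatch loss ≈ 1.6 dB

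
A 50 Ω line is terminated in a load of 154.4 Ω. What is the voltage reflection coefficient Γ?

Γ = 0.511

Γ = (Z_L − Z_0)/(Z_L + Z_0) = (154.4 − 50)/(154.4 + 50) = 104.4/204.4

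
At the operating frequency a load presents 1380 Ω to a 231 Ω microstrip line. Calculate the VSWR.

VSWR ≈ 5.97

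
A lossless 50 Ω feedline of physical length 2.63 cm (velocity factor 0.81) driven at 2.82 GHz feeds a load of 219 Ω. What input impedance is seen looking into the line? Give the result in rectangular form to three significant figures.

Z_in ≈ 12.8 + j17 Ω

λ = v/f = 0.81·c / 2.82 GHz = 0.0862 m
βl = 2π·l/λ = 2π × 0.305 = 110°
tan(βl) = tan(110°) = -2.77
Z_in = Z_0·(Z_L + jZ_0·tanβl)/(Z_0 + jZ_L·tanβl)
     = 50·(219 − j138)/(50 − j606)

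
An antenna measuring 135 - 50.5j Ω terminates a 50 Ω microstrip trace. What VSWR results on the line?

VSWR ≈ 3.13

Γ = (Z_L − Z_0)/(Z_L + Z_0) = (85 − j50.5)/(185 − j50.5)
|Γ| = 98.9/192 = 0.516
VSWR = (1 + |Γ|)/(1 − |Γ|) = 1.52/0.484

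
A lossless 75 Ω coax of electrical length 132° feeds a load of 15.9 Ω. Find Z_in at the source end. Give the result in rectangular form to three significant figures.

Z_in ≈ 33.6 − j75.4 Ω

tan(βl) = tan(132°) = -1.11
Z_in = Z_0·(Z_L + jZ_0·tanβl)/(Z_0 + jZ_L·tanβl)
     = 75·(15.9 − j83.3)/(75 − j17.7)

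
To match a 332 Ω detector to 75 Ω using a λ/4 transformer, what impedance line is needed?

Z_qwt = √(Z_0·R_L) = √(75 × 332) = √24900

Z_qwt ≈ 158 Ω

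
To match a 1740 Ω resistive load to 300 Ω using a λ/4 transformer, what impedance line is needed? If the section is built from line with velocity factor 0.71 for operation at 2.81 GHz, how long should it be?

Z_qwt ≈ 722 Ω; length ≈ 1.9 cm

Z_qwt = √(Z_0·R_L) = √(300 × 1740) = √522000
λ = 0.71·c/f = 0.0758 m, so l = λ/4 = 0.019 m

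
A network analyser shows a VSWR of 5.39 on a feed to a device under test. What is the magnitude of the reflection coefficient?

|Γ| = (S − 1)/(S + 1) = (5.39 − 1)/(5.39 + 1) = 4.39/6.39

|Γ| ≈ 0.687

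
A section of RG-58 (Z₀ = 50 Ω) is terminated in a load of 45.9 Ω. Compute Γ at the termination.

Γ = -0.0428

Γ = (Z_L − Z_0)/(Z_L + Z_0) = (45.9 − 50)/(45.9 + 50) = -4.1/95.9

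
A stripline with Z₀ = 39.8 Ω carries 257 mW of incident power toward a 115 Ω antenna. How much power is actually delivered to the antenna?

P_delivered ≈ 196 mW

Γ = (115 − 39.8)/(115 + 39.8) = 0.486
|Γ|² = 0.236
P_refl = |Γ|²·P_inc = 60.6 mW, P_del = (1 − |Γ|²)·P_inc = 196 mW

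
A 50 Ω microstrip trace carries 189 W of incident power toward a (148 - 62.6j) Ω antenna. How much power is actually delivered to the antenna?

|Γ| = |(98 − j62.6)/(198 − j62.6)| = 0.56
|Γ|² = 0.314
P_refl = |Γ|²·P_inc = 59.3 W, P_del = (1 − |Γ|²)·P_inc = 130 W

P_delivered ≈ 130 W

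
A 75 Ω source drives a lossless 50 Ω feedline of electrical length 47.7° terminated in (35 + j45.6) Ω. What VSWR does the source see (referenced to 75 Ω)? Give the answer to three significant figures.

VSWR ≈ 2.04

tan(βl) = 1.1
Z_in = Z_0·(Z_L + jZ_0·tanβl)/(Z_0 + jZ_L·tanβl) = 131 − j45.9 Ω
Γ_s = (Z_in − Z_s)/(Z_in + Z_s) = (55.6 − j45.9)/(206 − j45.9), |Γ_s| = 0.342
VSWR = (1 + |Γ_s|)/(1 − |Γ_s|)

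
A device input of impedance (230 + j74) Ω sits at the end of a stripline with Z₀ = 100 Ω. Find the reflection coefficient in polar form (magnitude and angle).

Γ ≈ 0.442 ∠ 17°

Γ = (Z_L − Z_0)/(Z_L + Z_0) = (130 + j74)/(330 + j74)
|Γ| = 150/338 = 0.442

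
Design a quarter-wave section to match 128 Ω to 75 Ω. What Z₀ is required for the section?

Z_qwt = √(Z_0·R_L) = √(75 × 128) = √9600

Z_qwt ≈ 98 Ω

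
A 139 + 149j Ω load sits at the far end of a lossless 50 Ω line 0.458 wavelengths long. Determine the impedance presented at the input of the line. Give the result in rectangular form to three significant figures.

Z_in ≈ 39 + j91.3 Ω

βl = 2π × 0.458 = 165°
tan(βl) = tan(165°) = -0.27
Z_in = Z_0·(Z_L + jZ_0·tanβl)/(Z_0 + jZ_L·tanβl)
     = 50·(139 + j135)/(90.3 − j37.6)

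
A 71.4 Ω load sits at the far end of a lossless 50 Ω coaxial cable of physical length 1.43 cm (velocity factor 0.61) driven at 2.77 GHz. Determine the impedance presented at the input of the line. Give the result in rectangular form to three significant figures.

Z_in ≈ 35.8 − j5.33 Ω

λ = v/f = 0.61·c / 2.77 GHz = 0.0661 m
βl = 2π·l/λ = 2π × 0.216 = 77.9°
tan(βl) = tan(77.9°) = 4.67
Z_in = Z_0·(Z_L + jZ_0·tanβl)/(Z_0 + jZ_L·tanβl)
     = 50·(71.4 + j234)/(50 + j334)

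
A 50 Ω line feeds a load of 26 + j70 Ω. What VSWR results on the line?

Γ = (Z_L − Z_0)/(Z_L + Z_0) = (-24 + j70)/(76 + j70)
|Γ| = 74/103 = 0.716
VSWR = (1 + |Γ|)/(1 − |Γ|) = 1.72/0.284

VSWR ≈ 6.05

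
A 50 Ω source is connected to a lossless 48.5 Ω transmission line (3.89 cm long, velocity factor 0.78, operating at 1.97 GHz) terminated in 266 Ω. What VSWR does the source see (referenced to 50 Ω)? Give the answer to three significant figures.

λ = v/f = 0.78·c / 1.97 GHz = 0.119 m
βl = 2π·l/λ = 2π × 0.327 = 118°
tan(βl) = -1.89
Z_in = Z_0·(Z_L + jZ_0·tanβl)/(Z_0 + jZ_L·tanβl) = 11.2 + j24.6 Ω
Γ_s = (Z_in − Z_s)/(Z_in + Z_s) = (-38.8 + j24.6)/(61.2 + j24.6), |Γ_s| = 0.696
VSWR = (1 + |Γ_s|)/(1 − |Γ_s|)

VSWR ≈ 5.58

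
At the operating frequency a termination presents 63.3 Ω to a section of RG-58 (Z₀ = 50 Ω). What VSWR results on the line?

VSWR ≈ 1.27

Γ = (63.3 − 50)/(63.3 + 50) = 0.117
VSWR = (1 + 0.117)/(1 − 0.117)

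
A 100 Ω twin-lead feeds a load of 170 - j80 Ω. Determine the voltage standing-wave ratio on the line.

VSWR ≈ 2.21

Γ = (Z_L − Z_0)/(Z_L + Z_0) = (70 − j80)/(270 − j80)
|Γ| = 106/282 = 0.377
VSWR = (1 + |Γ|)/(1 − |Γ|) = 1.38/0.623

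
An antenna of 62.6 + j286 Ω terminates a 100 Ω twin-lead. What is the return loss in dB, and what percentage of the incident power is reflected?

RL ≈ 1.14 dB; 76.9% of incident power reflected

Γ = (-37.4 + j286)/(162.6 + j286), |Γ| = 0.877
RL = −20·log₁₀(0.877) = 1.14 dB
P_refl/P_inc = |Γ|² = 0.769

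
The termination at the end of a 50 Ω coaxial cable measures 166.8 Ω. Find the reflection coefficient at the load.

Γ = (Z_L − Z_0)/(Z_L + Z_0) = (166.8 − 50)/(166.8 + 50) = 116.8/216.8

Γ = 0.539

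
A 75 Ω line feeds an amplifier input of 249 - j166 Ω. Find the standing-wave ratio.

VSWR ≈ 4.89

Γ = (Z_L − Z_0)/(Z_L + Z_0) = (174 − j166)/(324 − j166)
|Γ| = 240/364 = 0.661
VSWR = (1 + |Γ|)/(1 − |Γ|) = 1.66/0.339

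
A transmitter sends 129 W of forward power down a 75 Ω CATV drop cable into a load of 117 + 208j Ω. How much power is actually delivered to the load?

|Γ| = |(42 + j208)/(192 + j208)| = 0.75
|Γ|² = 0.562
P_refl = |Γ|²·P_inc = 72.5 W, P_del = (1 − |Γ|²)·P_inc = 56.5 W

P_delivered ≈ 56.5 W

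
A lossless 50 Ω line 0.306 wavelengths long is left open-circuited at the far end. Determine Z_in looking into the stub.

Z_in ≈ +j18.4 Ω

βl = 2π × 0.306 = 110°
tan(βl) = -2.72
For an open-circuited stub, Z_in = −jZ_0·cot(βl) = −jZ_0/tan(βl)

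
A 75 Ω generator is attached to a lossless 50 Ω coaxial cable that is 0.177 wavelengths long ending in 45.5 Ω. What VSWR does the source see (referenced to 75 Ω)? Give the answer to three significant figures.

βl = 2π × 0.177 = 63.7°
tan(βl) = 2.03
Z_in = Z_0·(Z_L + jZ_0·tanβl)/(Z_0 + jZ_L·tanβl) = 52.8 + j3.96 Ω
Γ_s = (Z_in − Z_s)/(Z_in + Z_s) = (-22.2 + j3.96)/(128 + j3.96), |Γ_s| = 0.176
VSWR = (1 + |Γ_s|)/(1 − |Γ_s|)

VSWR ≈ 1.43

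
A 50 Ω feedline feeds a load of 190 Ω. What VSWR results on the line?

VSWR ≈ 3.8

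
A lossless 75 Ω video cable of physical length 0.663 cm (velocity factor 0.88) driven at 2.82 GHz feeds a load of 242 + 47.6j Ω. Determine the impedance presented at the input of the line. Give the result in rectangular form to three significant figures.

Z_in ≈ 104 − j110 Ω

λ = v/f = 0.88·c / 2.82 GHz = 0.0936 m
βl = 2π·l/λ = 2π × 0.0708 = 25.5°
tan(βl) = tan(25.5°) = 0.477
Z_in = Z_0·(Z_L + jZ_0·tanβl)/(Z_0 + jZ_L·tanβl)
     = 75·(242 + j83.4)/(52.3 + j115)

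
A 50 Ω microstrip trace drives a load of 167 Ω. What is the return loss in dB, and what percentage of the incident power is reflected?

RL ≈ 5.37 dB; 29.1% of incident power reflected

Γ = (167 − 50)/(167 + 50) = 0.539
RL = −20·log₁₀(0.539) = 5.37 dB
P_refl/P_inc = |Γ|² = 0.291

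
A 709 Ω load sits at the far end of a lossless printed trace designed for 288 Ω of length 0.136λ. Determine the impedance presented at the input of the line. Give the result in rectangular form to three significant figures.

βl = 2π × 0.136 = 49°
tan(βl) = tan(49°) = 1.15
Z_in = Z_0·(Z_L + jZ_0·tanβl)/(Z_0 + jZ_L·tanβl)
     = 288·(709 + j331)/(288 + j814)

Z_in ≈ 183 − j186 Ω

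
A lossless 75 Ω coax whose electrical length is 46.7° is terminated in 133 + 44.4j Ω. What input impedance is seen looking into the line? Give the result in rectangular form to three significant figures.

Z_in ≈ 76.9 − j55.5 Ω

tan(βl) = tan(46.7°) = 1.06
Z_in = Z_0·(Z_L + jZ_0·tanβl)/(Z_0 + jZ_L·tanβl)
     = 75·(133 + j124)/(27.9 + j141)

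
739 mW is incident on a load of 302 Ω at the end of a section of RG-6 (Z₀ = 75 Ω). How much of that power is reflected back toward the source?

Γ = (302 − 75)/(302 + 75) = 0.602
|Γ|² = 0.363
P_refl = |Γ|²·P_inc = 268 mW, P_del = (1 − |Γ|²)·P_inc = 471 mW

P_reflected ≈ 268 mW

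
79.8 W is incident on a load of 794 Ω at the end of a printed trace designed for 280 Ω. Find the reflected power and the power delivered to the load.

Γ = (794 − 280)/(794 + 280) = 0.479
|Γ|² = 0.229
P_refl = |Γ|²·P_inc = 18.3 W, P_del = (1 − |Γ|²)·P_inc = 61.5 W

P_reflected ≈ 18.3 W; P_delivered ≈ 61.5 W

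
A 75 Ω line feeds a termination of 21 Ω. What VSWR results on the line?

VSWR ≈ 3.57

Γ = (21 − 75)/(21 + 75) = -0.562
VSWR = (1 + 0.562)/(1 − 0.562)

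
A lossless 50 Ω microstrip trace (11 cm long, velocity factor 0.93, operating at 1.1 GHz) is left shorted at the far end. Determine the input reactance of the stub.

X_in ≈ -22.1 Ω (capacitive)

λ = v/f = 0.93·c / 1.1 GHz = 0.254 m
βl = 2π·l/λ = 2π × 0.434 = 156°
tan(βl) = -0.443
For a shorted stub, Z_in = jZ_0·tan(βl)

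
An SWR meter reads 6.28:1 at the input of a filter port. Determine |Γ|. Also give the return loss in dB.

|Γ| = (S − 1)/(S + 1) = (6.28 − 1)/(6.28 + 1) = 5.28/7.28
RL = −20·log₁₀|Γ| = −20·log₁₀(0.725)

|Γ| ≈ 0.725; return loss ≈ 2.79 dB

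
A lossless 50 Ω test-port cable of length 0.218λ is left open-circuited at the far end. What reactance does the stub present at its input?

βl = 2π × 0.218 = 78.5°
tan(βl) = 4.91
For an open-circuited stub, Z_in = −jZ_0·cot(βl) = −jZ_0/tan(βl)

X_in ≈ -10.2 Ω (capacitive)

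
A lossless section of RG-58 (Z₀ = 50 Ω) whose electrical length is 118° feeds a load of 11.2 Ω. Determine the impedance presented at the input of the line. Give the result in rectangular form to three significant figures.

Z_in ≈ 43.2 − j75.9 Ω

tan(βl) = tan(118°) = -1.88
Z_in = Z_0·(Z_L + jZ_0·tanβl)/(Z_0 + jZ_L·tanβl)
     = 50·(11.2 − j94)/(50 − j21.1)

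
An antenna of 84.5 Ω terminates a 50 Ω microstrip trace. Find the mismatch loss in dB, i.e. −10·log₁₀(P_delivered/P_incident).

Γ = (84.5 − 50)/(84.5 + 50) = 0.257
|Γ|² = 0.0658, so P_del/P_inc = 1 − |Γ|² = 0.934
ML = −10·log₁₀(1 − |Γ|²)

mismatch loss ≈ 0.296 dB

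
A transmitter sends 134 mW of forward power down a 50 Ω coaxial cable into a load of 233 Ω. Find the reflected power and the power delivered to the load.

P_reflected ≈ 56 mW; P_delivered ≈ 78 mW

Γ = (233 − 50)/(233 + 50) = 0.647
|Γ|² = 0.418
P_refl = |Γ|²·P_inc = 56 mW, P_del = (1 − |Γ|²)·P_inc = 78 mW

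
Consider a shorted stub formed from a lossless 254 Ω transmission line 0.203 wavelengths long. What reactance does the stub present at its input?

βl = 2π × 0.203 = 73.1°
tan(βl) = 3.29
For a shorted stub, Z_in = jZ_0·tan(βl)

X_in ≈ 835 Ω (inductive)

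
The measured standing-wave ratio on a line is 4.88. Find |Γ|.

|Γ| ≈ 0.66

|Γ| = (S − 1)/(S + 1) = (4.88 − 1)/(4.88 + 1) = 3.88/5.88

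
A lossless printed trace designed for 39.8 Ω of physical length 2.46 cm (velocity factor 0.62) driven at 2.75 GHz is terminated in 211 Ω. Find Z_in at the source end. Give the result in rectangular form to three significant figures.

λ = v/f = 0.62·c / 2.75 GHz = 0.0676 m
βl = 2π·l/λ = 2π × 0.364 = 131°
tan(βl) = tan(131°) = -1.15
Z_in = Z_0·(Z_L + jZ_0·tanβl)/(Z_0 + jZ_L·tanβl)
     = 39.8·(211 − j45.9)/(39.8 − j243)

Z_in ≈ 12.8 + j32.4 Ω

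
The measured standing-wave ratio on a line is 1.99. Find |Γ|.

|Γ| ≈ 0.331

|Γ| = (S − 1)/(S + 1) = (1.99 − 1)/(1.99 + 1) = 0.99/2.99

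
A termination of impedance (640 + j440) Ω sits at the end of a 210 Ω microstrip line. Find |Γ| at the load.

|Γ| ≈ 0.643

Γ = (Z_L − Z_0)/(Z_L + Z_0) = (430 + j440)/(850 + j440)
|Γ| = 615/957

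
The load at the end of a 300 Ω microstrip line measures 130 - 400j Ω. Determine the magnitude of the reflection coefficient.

|Γ| ≈ 0.74

Γ = (Z_L − Z_0)/(Z_L + Z_0) = (-170 − j400)/(430 − j400)
|Γ| = 435/587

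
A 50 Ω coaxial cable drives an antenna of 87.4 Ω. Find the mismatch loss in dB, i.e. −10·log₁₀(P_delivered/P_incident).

Γ = (87.4 − 50)/(87.4 + 50) = 0.272
|Γ|² = 0.0741, so P_del/P_inc = 1 − |Γ|² = 0.926
ML = −10·log₁₀(1 − |Γ|²)

mismatch loss ≈ 0.334 dB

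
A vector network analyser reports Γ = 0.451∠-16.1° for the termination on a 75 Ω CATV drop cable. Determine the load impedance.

Z_L ≈ 177 − j55.7 Ω

Z_L = Z_0·(1 + Γ)/(1 − Γ) = 75·(1.43 − j0.125)/(0.567 + j0.125)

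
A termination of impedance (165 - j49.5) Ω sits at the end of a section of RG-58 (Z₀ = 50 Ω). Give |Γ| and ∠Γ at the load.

Γ = (Z_L − Z_0)/(Z_L + Z_0) = (115 − j49.5)/(215 − j49.5)
|Γ| = 125/221 = 0.567

Γ ≈ 0.567 ∠ -10.3°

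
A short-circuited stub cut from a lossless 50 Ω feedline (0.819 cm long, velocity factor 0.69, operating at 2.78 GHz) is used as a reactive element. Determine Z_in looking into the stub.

λ = v/f = 0.69·c / 2.78 GHz = 0.0745 m
βl = 2π·l/λ = 2π × 0.11 = 39.6°
tan(βl) = 0.827
For a short-circuited stub, Z_in = jZ_0·tan(βl)

Z_in ≈ +j41.4 Ω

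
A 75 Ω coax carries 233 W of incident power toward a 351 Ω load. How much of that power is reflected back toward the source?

P_reflected ≈ 97.8 W

Γ = (351 − 75)/(351 + 75) = 0.648
|Γ|² = 0.42
P_refl = |Γ|²·P_inc = 97.8 W, P_del = (1 − |Γ|²)·P_inc = 135 W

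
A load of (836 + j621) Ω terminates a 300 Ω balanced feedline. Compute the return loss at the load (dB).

Γ = (536 + j621)/(1136 + j621), |Γ| = 0.634
RL = −20·log₁₀|Γ| = −20·log₁₀(0.634)

RL ≈ 3.96 dB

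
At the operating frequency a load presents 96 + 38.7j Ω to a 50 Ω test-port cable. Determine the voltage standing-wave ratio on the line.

Γ = (Z_L − Z_0)/(Z_L + Z_0) = (46 + j38.7)/(146 + j38.7)
|Γ| = 60.1/151 = 0.398
VSWR = (1 + |Γ|)/(1 − |Γ|) = 1.4/0.602

VSWR ≈ 2.32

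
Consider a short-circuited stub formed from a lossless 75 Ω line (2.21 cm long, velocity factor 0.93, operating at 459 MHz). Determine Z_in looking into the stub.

Z_in ≈ +j17.4 Ω

λ = v/f = 0.93·c / 459 MHz = 0.608 m
βl = 2π·l/λ = 2π × 0.0364 = 13.1°
tan(βl) = 0.233
For a short-circuited stub, Z_in = jZ_0·tan(βl)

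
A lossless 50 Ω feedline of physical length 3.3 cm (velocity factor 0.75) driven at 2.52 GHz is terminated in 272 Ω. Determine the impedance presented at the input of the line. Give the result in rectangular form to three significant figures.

Z_in ≈ 16.7 + j43.8 Ω

λ = v/f = 0.75·c / 2.52 GHz = 0.0893 m
βl = 2π·l/λ = 2π × 0.37 = 133°
tan(βl) = tan(133°) = -1.07
Z_in = Z_0·(Z_L + jZ_0·tanβl)/(Z_0 + jZ_L·tanβl)
     = 50·(272 − j53.5)/(50 − j291)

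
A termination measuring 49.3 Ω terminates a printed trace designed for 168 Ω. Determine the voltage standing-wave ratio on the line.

VSWR ≈ 3.41

For a purely resistive load, VSWR = R_L/Z_0 or Z_0/R_L (whichever > 1) = 168/49.3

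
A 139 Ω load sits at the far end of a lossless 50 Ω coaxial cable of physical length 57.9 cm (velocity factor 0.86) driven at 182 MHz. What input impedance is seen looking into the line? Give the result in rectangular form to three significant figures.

λ = v/f = 0.86·c / 182 MHz = 1.42 m
βl = 2π·l/λ = 2π × 0.408 = 147°
tan(βl) = tan(147°) = -0.648
Z_in = Z_0·(Z_L + jZ_0·tanβl)/(Z_0 + jZ_L·tanβl)
     = 50·(139 − j32.4)/(50 − j90.1)

Z_in ≈ 46.5 + j51.3 Ω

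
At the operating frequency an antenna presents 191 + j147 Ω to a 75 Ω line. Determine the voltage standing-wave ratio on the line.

VSWR ≈ 4.21

Γ = (Z_L − Z_0)/(Z_L + Z_0) = (116 + j147)/(266 + j147)
|Γ| = 187/304 = 0.616
VSWR = (1 + |Γ|)/(1 − |Γ|) = 1.62/0.384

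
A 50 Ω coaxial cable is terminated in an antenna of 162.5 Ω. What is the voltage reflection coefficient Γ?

Γ = 0.529

Γ = (Z_L − Z_0)/(Z_L + Z_0) = (162.5 − 50)/(162.5 + 50) = 112.5/212.5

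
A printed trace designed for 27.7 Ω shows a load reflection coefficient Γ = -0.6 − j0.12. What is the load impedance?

Z_L ≈ 6.73 − j2.58 Ω

Z_L = Z_0·(1 + Γ)/(1 − Γ) = 27.7·(0.4 − j0.12)/(1.6 + j0.12)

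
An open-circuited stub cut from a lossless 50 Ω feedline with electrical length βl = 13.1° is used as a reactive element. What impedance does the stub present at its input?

tan(βl) = 0.233
For an open-circuited stub, Z_in = −jZ_0·cot(βl) = −jZ_0/tan(βl)

Z_in ≈ −j215 Ω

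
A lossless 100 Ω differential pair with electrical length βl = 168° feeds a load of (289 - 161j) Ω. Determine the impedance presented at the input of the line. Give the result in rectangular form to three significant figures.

Z_in ≈ 373 + j71.2 Ω

tan(βl) = tan(168°) = -0.213
Z_in = Z_0·(Z_L + jZ_0·tanβl)/(Z_0 + jZ_L·tanβl)
     = 100·(289 − j182)/(65.8 − j61.4)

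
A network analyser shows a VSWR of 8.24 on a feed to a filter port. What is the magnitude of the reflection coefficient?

|Γ| ≈ 0.784

|Γ| = (S − 1)/(S + 1) = (8.24 − 1)/(8.24 + 1) = 7.24/9.24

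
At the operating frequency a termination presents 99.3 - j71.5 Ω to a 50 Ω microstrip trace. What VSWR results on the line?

VSWR ≈ 3.21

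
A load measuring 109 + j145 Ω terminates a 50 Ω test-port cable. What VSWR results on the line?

VSWR ≈ 6.34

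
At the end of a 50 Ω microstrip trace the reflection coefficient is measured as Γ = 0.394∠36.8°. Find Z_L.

Z_L = Z_0·(1 + Γ)/(1 − Γ) = 50·(1.32 + j0.236)/(0.685 − j0.236)

Z_L ≈ 80.6 + j45 Ω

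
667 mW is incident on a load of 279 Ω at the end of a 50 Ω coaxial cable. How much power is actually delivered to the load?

P_delivered ≈ 344 mW

Γ = (279 − 50)/(279 + 50) = 0.696
|Γ|² = 0.484
P_refl = |Γ|²·P_inc = 323 mW, P_del = (1 − |Γ|²)·P_inc = 344 mW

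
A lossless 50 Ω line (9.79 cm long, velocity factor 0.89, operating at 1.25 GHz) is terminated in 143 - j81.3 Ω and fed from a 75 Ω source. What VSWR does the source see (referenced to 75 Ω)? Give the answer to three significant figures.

VSWR ≈ 2.62

λ = v/f = 0.89·c / 1.25 GHz = 0.214 m
βl = 2π·l/λ = 2π × 0.458 = 165°
tan(βl) = -0.268
Z_in = Z_0·(Z_L + jZ_0·tanβl)/(Z_0 + jZ_L·tanβl) = 169 + j62 Ω
Γ_s = (Z_in − Z_s)/(Z_in + Z_s) = (94.2 + j62)/(244 + j62), |Γ_s| = 0.448
VSWR = (1 + |Γ_s|)/(1 − |Γ_s|)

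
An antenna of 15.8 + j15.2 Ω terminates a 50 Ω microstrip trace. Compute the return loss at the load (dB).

Γ = (-34.2 + j15.2)/(65.8 + j15.2), |Γ| = 0.554
RL = −20·log₁₀|Γ| = −20·log₁₀(0.554)

RL ≈ 5.13 dB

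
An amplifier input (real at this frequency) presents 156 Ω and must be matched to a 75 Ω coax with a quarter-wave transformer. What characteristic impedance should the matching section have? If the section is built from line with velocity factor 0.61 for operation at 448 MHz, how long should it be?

Z_qwt ≈ 108 Ω; length ≈ 10.2 cm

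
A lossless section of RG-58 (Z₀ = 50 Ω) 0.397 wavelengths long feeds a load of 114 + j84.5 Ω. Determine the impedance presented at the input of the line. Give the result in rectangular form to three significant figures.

Z_in ≈ 22 + j37.1 Ω

βl = 2π × 0.397 = 143°
tan(βl) = tan(143°) = -0.756
Z_in = Z_0·(Z_L + jZ_0·tanβl)/(Z_0 + jZ_L·tanβl)
     = 50·(114 + j46.7)/(114 − j86.2)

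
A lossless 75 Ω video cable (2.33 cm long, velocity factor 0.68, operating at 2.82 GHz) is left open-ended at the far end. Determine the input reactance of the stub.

λ = v/f = 0.68·c / 2.82 GHz = 0.0723 m
βl = 2π·l/λ = 2π × 0.322 = 116°
tan(βl) = -2.05
For an open-ended stub, Z_in = −jZ_0·cot(βl) = −jZ_0/tan(βl)

X_in ≈ 36.5 Ω (inductive)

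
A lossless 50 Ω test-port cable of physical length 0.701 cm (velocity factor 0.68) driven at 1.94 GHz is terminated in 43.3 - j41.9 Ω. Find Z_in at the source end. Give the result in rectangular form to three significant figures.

Z_in ≈ 25.5 − j21.5 Ω

λ = v/f = 0.68·c / 1.94 GHz = 0.105 m
βl = 2π·l/λ = 2π × 0.0667 = 24°
tan(βl) = tan(24°) = 0.445
Z_in = Z_0·(Z_L + jZ_0·tanβl)/(Z_0 + jZ_L·tanβl)
     = 50·(43.3 − j19.6)/(68.7 + j19.3)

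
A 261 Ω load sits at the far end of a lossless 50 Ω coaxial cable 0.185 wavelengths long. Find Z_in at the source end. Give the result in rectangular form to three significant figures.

Z_in ≈ 11.3 − j20.7 Ω

βl = 2π × 0.185 = 66.6°
tan(βl) = tan(66.6°) = 2.31
Z_in = Z_0·(Z_L + jZ_0·tanβl)/(Z_0 + jZ_L·tanβl)
     = 50·(261 + j116)/(50 + j603)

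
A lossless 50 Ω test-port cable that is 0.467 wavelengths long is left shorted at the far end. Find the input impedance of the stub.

βl = 2π × 0.467 = 168°
tan(βl) = -0.21
For a shorted stub, Z_in = jZ_0·tan(βl)

Z_in ≈ −j10.5 Ω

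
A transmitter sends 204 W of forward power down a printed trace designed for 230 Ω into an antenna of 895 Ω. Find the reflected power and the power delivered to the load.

Γ = (895 − 230)/(895 + 230) = 0.591
|Γ|² = 0.349
P_refl = |Γ|²·P_inc = 71.3 W, P_del = (1 − |Γ|²)·P_inc = 133 W

P_reflected ≈ 71.3 W; P_delivered ≈ 133 W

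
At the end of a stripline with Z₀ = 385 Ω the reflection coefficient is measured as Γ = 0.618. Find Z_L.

Z_L = Z_0·(1 + Γ)/(1 − Γ) = 385·(1.62)/(0.382)

Z_L ≈ 1630 Ω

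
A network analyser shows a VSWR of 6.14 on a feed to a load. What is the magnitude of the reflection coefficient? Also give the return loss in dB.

|Γ| = (S − 1)/(S + 1) = (6.14 − 1)/(6.14 + 1) = 5.14/7.14
RL = −20·log₁₀|Γ| = −20·log₁₀(0.72)

|Γ| ≈ 0.72; return loss ≈ 2.85 dB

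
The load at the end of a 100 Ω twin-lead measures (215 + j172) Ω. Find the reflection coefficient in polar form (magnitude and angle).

Γ ≈ 0.576 ∠ 27.6°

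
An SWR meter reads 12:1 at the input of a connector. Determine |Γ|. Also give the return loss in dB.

|Γ| ≈ 0.846; return loss ≈ 1.45 dB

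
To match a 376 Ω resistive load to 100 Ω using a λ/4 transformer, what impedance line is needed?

Z_qwt = √(Z_0·R_L) = √(100 × 376) = √37600

Z_qwt ≈ 194 Ω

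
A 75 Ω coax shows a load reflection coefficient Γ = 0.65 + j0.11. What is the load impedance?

Z_L = Z_0·(1 + Γ)/(1 − Γ) = 75·(1.65 + j0.11)/(0.35 − j0.11)

Z_L ≈ 315 + j123 Ω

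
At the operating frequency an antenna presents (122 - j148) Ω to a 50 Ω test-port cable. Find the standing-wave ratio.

VSWR ≈ 6.28

Γ = (Z_L − Z_0)/(Z_L + Z_0) = (72 − j148)/(172 − j148)
|Γ| = 165/227 = 0.725
VSWR = (1 + |Γ|)/(1 − |Γ|) = 1.73/0.275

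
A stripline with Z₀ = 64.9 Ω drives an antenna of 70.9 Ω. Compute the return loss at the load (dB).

RL ≈ 27.1 dB

Γ = (70.9 − 64.9)/(70.9 + 64.9) = 0.0442
RL = −20·log₁₀|Γ| = −20·log₁₀(0.0442)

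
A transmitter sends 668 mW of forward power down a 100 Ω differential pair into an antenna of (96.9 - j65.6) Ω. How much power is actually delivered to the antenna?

P_delivered ≈ 601 mW

|Γ| = |(-3.1 − j65.6)/(196.9 − j65.6)| = 0.316
|Γ|² = 0.1
P_refl = |Γ|²·P_inc = 66.9 mW, P_del = (1 − |Γ|²)·P_inc = 601 mW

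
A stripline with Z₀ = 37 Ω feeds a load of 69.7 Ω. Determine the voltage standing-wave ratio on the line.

VSWR ≈ 1.88

Γ = (69.7 − 37)/(69.7 + 37) = 0.306
VSWR = (1 + 0.306)/(1 − 0.306)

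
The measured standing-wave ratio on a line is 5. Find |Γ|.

|Γ| = (S − 1)/(S + 1) = (5 − 1)/(5 + 1) = 4/6

|Γ| ≈ 0.667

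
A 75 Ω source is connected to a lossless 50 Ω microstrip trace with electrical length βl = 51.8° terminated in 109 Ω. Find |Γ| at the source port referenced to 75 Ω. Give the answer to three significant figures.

tan(βl) = 1.27
Z_in = Z_0·(Z_L + jZ_0·tanβl)/(Z_0 + jZ_L·tanβl) = 32.9 − j27.5 Ω
Γ_s = (Z_in − Z_s)/(Z_in + Z_s) = (-42.1 − j27.5)/(108 − j27.5), |Γ_s| = 0.452

|Γ| ≈ 0.452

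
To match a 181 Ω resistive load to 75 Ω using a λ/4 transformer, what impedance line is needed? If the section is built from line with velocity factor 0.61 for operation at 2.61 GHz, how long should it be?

Z_qwt ≈ 117 Ω; length ≈ 1.75 cm

Z_qwt = √(Z_0·R_L) = √(75 × 181) = √13580
λ = 0.61·c/f = 0.0701 m, so l = λ/4 = 0.0175 m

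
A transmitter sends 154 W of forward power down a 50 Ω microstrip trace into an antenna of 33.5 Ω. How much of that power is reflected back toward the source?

Γ = (33.5 − 50)/(33.5 + 50) = -0.198
|Γ|² = 0.039
P_refl = |Γ|²·P_inc = 6.01 W, P_del = (1 − |Γ|²)·P_inc = 148 W

P_reflected ≈ 6.01 W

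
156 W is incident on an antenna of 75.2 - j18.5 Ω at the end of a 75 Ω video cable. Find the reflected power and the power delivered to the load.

|Γ| = |(0.2 − j18.5)/(150.2 − j18.5)| = 0.122
|Γ|² = 0.0149
P_refl = |Γ|²·P_inc = 2.33 W, P_del = (1 − |Γ|²)·P_inc = 154 W

P_reflected ≈ 2.33 W; P_delivered ≈ 154 W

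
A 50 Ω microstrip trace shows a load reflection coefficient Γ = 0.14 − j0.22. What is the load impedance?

Z_L = Z_0·(1 + Γ)/(1 − Γ) = 50·(1.14 − j0.22)/(0.86 + j0.22)

Z_L ≈ 59.1 − j27.9 Ω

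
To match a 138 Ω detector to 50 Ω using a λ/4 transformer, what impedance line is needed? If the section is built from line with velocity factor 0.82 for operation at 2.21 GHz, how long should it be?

Z_qwt ≈ 83.1 Ω; length ≈ 2.78 cm

Z_qwt = √(Z_0·R_L) = √(50 × 138) = √6900
λ = 0.82·c/f = 0.111 m, so l = λ/4 = 0.0278 m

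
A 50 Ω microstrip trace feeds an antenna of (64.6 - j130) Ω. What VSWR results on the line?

Γ = (Z_L − Z_0)/(Z_L + Z_0) = (14.6 − j130)/(114.6 − j130)
|Γ| = 131/173 = 0.755
VSWR = (1 + |Γ|)/(1 − |Γ|) = 1.75/0.245

VSWR ≈ 7.16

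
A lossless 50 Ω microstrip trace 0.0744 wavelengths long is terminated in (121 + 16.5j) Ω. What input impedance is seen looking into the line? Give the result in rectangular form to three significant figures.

Z_in ≈ 69.4 − j51.7 Ω

βl = 2π × 0.0744 = 26.8°
tan(βl) = tan(26.8°) = 0.505
Z_in = Z_0·(Z_L + jZ_0·tanβl)/(Z_0 + jZ_L·tanβl)
     = 50·(121 + j41.7)/(41.7 + j61.1)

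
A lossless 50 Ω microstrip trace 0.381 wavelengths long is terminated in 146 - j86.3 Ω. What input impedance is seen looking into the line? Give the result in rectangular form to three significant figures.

βl = 2π × 0.381 = 137°
tan(βl) = tan(137°) = -0.927
Z_in = Z_0·(Z_L + jZ_0·tanβl)/(Z_0 + jZ_L·tanβl)
     = 50·(146 − j133)/(-30 − j135)

Z_in ≈ 35.3 + j61.7 Ω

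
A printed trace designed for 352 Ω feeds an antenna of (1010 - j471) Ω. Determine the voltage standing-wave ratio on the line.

VSWR ≈ 3.56

Γ = (Z_L − Z_0)/(Z_L + Z_0) = (658 − j471)/(1362 − j471)
|Γ| = 809/1440 = 0.562
VSWR = (1 + |Γ|)/(1 − |Γ|) = 1.56/0.438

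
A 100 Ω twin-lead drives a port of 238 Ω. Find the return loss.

RL ≈ 7.78 dB

Γ = (238 − 100)/(238 + 100) = 0.408
RL = −20·log₁₀|Γ| = −20·log₁₀(0.408)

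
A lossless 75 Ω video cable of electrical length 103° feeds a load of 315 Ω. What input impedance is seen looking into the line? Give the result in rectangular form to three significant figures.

Z_in ≈ 18.8 + j16.3 Ω

tan(βl) = tan(103°) = -4.33
Z_in = Z_0·(Z_L + jZ_0·tanβl)/(Z_0 + jZ_L·tanβl)
     = 75·(315 − j325)/(75 − j1360)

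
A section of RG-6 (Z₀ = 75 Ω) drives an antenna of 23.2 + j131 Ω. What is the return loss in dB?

RL ≈ 1.31 dB

Γ = (-51.8 + j131)/(98.2 + j131), |Γ| = 0.86
RL = −20·log₁₀|Γ| = −20·log₁₀(0.86)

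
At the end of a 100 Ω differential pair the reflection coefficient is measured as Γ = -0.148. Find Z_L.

Z_L ≈ 74.2 Ω

Z_L = Z_0·(1 + Γ)/(1 − Γ) = 100·(0.852)/(1.15)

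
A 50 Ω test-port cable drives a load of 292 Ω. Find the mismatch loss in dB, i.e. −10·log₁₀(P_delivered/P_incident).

mismatch loss ≈ 3.02 dB

Γ = (292 − 50)/(292 + 50) = 0.708
|Γ|² = 0.501, so P_del/P_inc = 1 − |Γ|² = 0.499
ML = −10·log₁₀(1 − |Γ|²)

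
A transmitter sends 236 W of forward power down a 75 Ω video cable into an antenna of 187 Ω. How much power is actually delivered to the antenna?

Γ = (187 − 75)/(187 + 75) = 0.427
|Γ|² = 0.183
P_refl = |Γ|²·P_inc = 43.1 W, P_del = (1 − |Γ|²)·P_inc = 193 W

P_delivered ≈ 193 W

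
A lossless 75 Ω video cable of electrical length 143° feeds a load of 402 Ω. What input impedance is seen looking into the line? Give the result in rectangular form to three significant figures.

Z_in ≈ 36.4 + j90.5 Ω

tan(βl) = tan(143°) = -0.754
Z_in = Z_0·(Z_L + jZ_0·tanβl)/(Z_0 + jZ_L·tanβl)
     = 75·(402 − j56.5)/(75 − j303)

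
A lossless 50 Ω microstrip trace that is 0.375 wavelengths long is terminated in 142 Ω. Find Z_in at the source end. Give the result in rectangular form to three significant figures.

Z_in ≈ 31.3 + j39 Ω

βl = 2π × 0.375 = 135°
tan(βl) = tan(135°) = -1
Z_in = Z_0·(Z_L + jZ_0·tanβl)/(Z_0 + jZ_L·tanβl)
     = 50·(142 − j50)/(50 − j142)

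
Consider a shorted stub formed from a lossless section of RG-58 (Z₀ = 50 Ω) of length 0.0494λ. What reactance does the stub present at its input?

βl = 2π × 0.0494 = 17.8°
tan(βl) = 0.321
For a shorted stub, Z_in = jZ_0·tan(βl)

X_in ≈ 16 Ω (inductive)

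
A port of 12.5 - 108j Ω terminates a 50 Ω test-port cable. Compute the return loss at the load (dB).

RL ≈ 0.76 dB

Γ = (-37.5 − j108)/(62.5 − j108), |Γ| = 0.916
RL = −20·log₁₀|Γ| = −20·log₁₀(0.916)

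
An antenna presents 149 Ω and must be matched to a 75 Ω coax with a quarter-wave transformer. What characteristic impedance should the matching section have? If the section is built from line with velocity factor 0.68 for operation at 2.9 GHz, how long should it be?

Z_qwt = √(Z_0·R_L) = √(75 × 149) = √11180
λ = 0.68·c/f = 0.0703 m, so l = λ/4 = 0.0176 m

Z_qwt ≈ 106 Ω; length ≈ 1.76 cm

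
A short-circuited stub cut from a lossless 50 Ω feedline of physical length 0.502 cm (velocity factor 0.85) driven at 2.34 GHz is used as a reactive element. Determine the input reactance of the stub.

λ = v/f = 0.85·c / 2.34 GHz = 0.109 m
βl = 2π·l/λ = 2π × 0.0461 = 16.6°
tan(βl) = 0.298
For a short-circuited stub, Z_in = jZ_0·tan(βl)

X_in ≈ 14.9 Ω (inductive)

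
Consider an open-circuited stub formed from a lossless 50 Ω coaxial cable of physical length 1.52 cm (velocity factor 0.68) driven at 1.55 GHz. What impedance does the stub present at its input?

Z_in ≈ −j56.4 Ω

λ = v/f = 0.68·c / 1.55 GHz = 0.132 m
βl = 2π·l/λ = 2π × 0.115 = 41.6°
tan(βl) = 0.887
For an open-circuited stub, Z_in = −jZ_0·cot(βl) = −jZ_0/tan(βl)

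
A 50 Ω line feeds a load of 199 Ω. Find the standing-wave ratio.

VSWR ≈ 3.98

For a purely resistive load, VSWR = R_L/Z_0 or Z_0/R_L (whichever > 1) = 199/50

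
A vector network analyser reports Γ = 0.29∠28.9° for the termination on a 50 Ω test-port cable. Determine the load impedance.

Z_L ≈ 79.5 + j24.3 Ω

Z_L = Z_0·(1 + Γ)/(1 − Γ) = 50·(1.25 + j0.14)/(0.746 − j0.14)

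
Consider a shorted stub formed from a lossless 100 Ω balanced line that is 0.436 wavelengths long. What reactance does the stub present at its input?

βl = 2π × 0.436 = 157°
tan(βl) = -0.425
For a shorted stub, Z_in = jZ_0·tan(βl)

X_in ≈ -42.5 Ω (capacitive)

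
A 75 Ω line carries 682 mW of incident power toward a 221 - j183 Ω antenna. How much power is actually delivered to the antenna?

P_delivered ≈ 373 mW

|Γ| = |(146 − j183)/(296 − j183)| = 0.673
|Γ|² = 0.453
P_refl = |Γ|²·P_inc = 309 mW, P_del = (1 − |Γ|²)·P_inc = 373 mW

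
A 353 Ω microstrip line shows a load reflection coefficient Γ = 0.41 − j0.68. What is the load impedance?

Z_L = Z_0·(1 + Γ)/(1 − Γ) = 353·(1.41 − j0.68)/(0.59 + j0.68)

Z_L ≈ 161 − j592 Ω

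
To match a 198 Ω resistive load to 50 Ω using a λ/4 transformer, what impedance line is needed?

Z_qwt ≈ 99.5 Ω

Z_qwt = √(Z_0·R_L) = √(50 × 198) = √9900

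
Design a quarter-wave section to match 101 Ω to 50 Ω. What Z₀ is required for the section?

Z_qwt ≈ 71.1 Ω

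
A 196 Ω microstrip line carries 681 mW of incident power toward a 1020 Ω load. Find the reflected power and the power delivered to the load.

P_reflected ≈ 313 mW; P_delivered ≈ 368 mW

Γ = (1020 − 196)/(1020 + 196) = 0.678
|Γ|² = 0.459
P_refl = |Γ|²·P_inc = 313 mW, P_del = (1 − |Γ|²)·P_inc = 368 mW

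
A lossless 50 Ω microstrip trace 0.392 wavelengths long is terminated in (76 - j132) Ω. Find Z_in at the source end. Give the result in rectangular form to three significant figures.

Z_in ≈ 45.2 + j104 Ω

βl = 2π × 0.392 = 141°
tan(βl) = tan(141°) = -0.806
Z_in = Z_0·(Z_L + jZ_0·tanβl)/(Z_0 + jZ_L·tanβl)
     = 50·(76 − j172)/(-56.4 − j61.3)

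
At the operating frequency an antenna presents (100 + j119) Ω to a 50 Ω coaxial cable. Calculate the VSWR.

VSWR ≈ 5.14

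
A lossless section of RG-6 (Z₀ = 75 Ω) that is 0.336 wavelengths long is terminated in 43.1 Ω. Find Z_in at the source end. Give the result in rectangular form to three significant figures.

βl = 2π × 0.336 = 121°
tan(βl) = tan(121°) = -1.67
Z_in = Z_0·(Z_L + jZ_0·tanβl)/(Z_0 + jZ_L·tanβl)
     = 75·(43.1 − j125)/(75 − j71.8)

Z_in ≈ 84.9 − j43.7 Ω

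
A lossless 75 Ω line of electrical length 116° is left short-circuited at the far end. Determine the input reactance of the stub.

X_in ≈ -154 Ω (capacitive)

tan(βl) = -2.05
For a short-circuited stub, Z_in = jZ_0·tan(βl)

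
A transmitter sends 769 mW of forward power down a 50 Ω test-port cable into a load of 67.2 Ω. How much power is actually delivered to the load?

Γ = (67.2 − 50)/(67.2 + 50) = 0.147
|Γ|² = 0.0215
P_refl = |Γ|²·P_inc = 16.6 mW, P_del = (1 − |Γ|²)·P_inc = 752 mW

P_delivered ≈ 752 mW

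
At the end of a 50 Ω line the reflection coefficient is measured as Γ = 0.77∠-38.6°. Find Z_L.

Z_L = Z_0·(1 + Γ)/(1 − Γ) = 50·(1.6 − j0.48)/(0.398 + j0.48)

Z_L ≈ 52.3 − j123 Ω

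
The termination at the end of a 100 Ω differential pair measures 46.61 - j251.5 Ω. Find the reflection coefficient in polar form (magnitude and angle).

Γ = (Z_L − Z_0)/(Z_L + Z_0) = (-53.39 − j251.5)/(146.6 − j251.5)
|Γ| = 257/291 = 0.883

Γ ≈ 0.883 ∠ -42.2°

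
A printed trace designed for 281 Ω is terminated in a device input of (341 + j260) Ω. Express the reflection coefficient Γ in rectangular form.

Γ ≈ 0.231 + j0.322

Γ = (Z_L − Z_0)/(Z_L + Z_0) = (60 + j260)/(622 + j260)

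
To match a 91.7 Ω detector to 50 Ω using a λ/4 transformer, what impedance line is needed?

Z_qwt ≈ 67.7 Ω

Z_qwt = √(Z_0·R_L) = √(50 × 91.7) = √4585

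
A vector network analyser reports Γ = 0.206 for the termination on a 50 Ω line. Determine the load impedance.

Z_L ≈ 75.9 Ω

Z_L = Z_0·(1 + Γ)/(1 − Γ) = 50·(1.21)/(0.794)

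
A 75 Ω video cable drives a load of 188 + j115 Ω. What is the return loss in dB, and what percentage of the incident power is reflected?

RL ≈ 5.01 dB; 31.5% of incident power reflected

Γ = (113 + j115)/(263 + j115), |Γ| = 0.562
RL = −20·log₁₀(0.562) = 5.01 dB
P_refl/P_inc = |Γ|² = 0.315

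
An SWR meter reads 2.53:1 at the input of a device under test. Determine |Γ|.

|Γ| ≈ 0.433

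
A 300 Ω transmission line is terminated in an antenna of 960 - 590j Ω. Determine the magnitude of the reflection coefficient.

Γ = (Z_L − Z_0)/(Z_L + Z_0) = (660 − j590)/(1260 − j590)
|Γ| = 885/1390

|Γ| ≈ 0.636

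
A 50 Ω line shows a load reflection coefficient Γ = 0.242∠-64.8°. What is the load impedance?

Z_L = Z_0·(1 + Γ)/(1 − Γ) = 50·(1.1 − j0.219)/(0.897 + j0.219)

Z_L ≈ 55.2 − j25.7 Ω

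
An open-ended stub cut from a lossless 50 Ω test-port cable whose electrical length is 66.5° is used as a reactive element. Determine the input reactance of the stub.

tan(βl) = 2.3
For an open-ended stub, Z_in = −jZ_0·cot(βl) = −jZ_0/tan(βl)

X_in ≈ -21.7 Ω (capacitive)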